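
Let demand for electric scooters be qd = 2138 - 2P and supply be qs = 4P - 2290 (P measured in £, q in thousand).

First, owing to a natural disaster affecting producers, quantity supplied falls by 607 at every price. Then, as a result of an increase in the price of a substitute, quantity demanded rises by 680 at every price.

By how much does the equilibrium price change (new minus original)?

Before the shock: 2138 - 2P = 4P - 2290 ⇒ 4428 = 6P ⇒ P = 738, q = 662.
With the change applied: demand qd = 2818 - 2P, supply qs = 4P - 2897.
Clearing the new market: 2818 - 2P = 4P - 2897, so P = 952.5 and q = 913.
ΔP = 952.5 − 738 = +214.5.

+214.5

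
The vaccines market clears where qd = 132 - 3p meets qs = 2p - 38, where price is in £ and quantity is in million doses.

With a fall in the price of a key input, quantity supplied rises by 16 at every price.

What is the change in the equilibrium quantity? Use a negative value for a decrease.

Solve the original market: 132 - 3p = 2p - 38, hence p = 34 and q = 30.
With the change applied: demand qd = 132 - 3p, supply qs = 2p - 22.
Clearing the new market: 132 - 3p = 2p - 22, so p = 30.8 and q = 39.6.
Δq = 39.6 − 30 = +9.6.

+9.6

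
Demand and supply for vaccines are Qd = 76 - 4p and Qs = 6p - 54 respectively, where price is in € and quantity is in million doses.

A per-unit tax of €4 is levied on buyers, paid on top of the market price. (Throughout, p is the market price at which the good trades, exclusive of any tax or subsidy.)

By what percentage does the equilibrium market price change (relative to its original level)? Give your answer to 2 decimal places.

-12.31

Solve the original market: 76 - 4p = 6p - 54, hence p = 13 and Q = 24.
Since buyers pay the price plus the tax, the effective demand curve becomes Qd = 60 - 4p.
Clearing the new market: 60 - 4p = 6p - 54, so p = 11.4 and Q = 14.4.
%Δp = (11.4 − 13) / 13 × 100 = -12.31%.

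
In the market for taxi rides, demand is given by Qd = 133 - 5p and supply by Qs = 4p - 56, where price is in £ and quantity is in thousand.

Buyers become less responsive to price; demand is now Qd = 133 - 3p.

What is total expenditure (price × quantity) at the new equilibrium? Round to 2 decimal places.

1404.00

Original equilibrium: 133 - 5p = 4p - 56 gives 189 = 9p, so p = 21 and Q = 28.
The new curves are Qd = 133 - 3p (demand) and Qs = 4p - 56 (supply).
Equate the new curves: 133 - 3p = 4p - 56, giving 189 = 7p, p = 27, Q = 52.
New expenditure = 27 × 52 = 1404.00.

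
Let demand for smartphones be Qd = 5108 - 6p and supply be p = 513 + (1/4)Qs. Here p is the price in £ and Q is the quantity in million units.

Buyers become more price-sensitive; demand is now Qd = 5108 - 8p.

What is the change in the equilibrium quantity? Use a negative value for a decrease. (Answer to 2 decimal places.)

Before the shock: 5108 - 6p = 4p - 2052 ⇒ 7160 = 10p ⇒ p = 716, Q = 812.
After the shift, demand is Qd = 5108 - 8p and supply is Qs = 4p - 2052.
Setting them equal: 5108 - 8p = 4p - 2052 → 7160 = 12p, so p = 1790/3 ≈ 596.6667 and Q = 1004/3 ≈ 334.6667.
ΔQ = 334.6667 − 812 = -477.33.

-477.33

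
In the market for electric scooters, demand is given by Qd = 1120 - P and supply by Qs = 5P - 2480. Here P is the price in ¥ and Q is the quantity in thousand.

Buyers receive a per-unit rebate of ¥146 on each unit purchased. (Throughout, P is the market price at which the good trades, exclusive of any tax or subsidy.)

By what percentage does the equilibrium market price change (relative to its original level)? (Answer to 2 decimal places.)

+4.06

Original equilibrium: 1120 - P = 5P - 2480 gives 3600 = 6P, so P = 600 and Q = 520.
Since buyers' out-of-pocket price is the market price minus the rebate, the effective demand curve becomes Qd = 1266 - P.
Equate the new curves: 1266 - P = 5P - 2480, giving 3746 = 6P, P = 1873/3 ≈ 624.3333, Q = 1925/3 ≈ 641.6667.
%ΔP = (624.3333 − 600) / 600 × 100 = +4.06%.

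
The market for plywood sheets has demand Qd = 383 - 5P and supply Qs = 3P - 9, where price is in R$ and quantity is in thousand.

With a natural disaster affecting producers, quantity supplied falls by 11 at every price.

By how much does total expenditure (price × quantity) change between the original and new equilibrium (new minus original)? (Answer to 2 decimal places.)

-156.58

Original equilibrium: 383 - 5P = 3P - 9 gives 392 = 8P, so P = 49 and Q = 138.
With the change applied: demand Qd = 383 - 5P, supply Qs = 3P - 20.
Setting them equal: 383 - 5P = 3P - 20 → 403 = 8P, so P = 50.375 and Q = 131.125.
Expenditure moves from 49×138 = 6762 to 50.375×131.125 = 6605.421875; change = -156.58.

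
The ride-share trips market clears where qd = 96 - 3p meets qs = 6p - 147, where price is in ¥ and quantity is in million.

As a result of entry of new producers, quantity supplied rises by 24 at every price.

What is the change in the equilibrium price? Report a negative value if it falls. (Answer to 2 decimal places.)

Before the shock: 96 - 3p = 6p - 147 ⇒ 243 = 9p ⇒ p = 27, q = 15.
The shock moves the curves to qd = 96 - 3p and qs = 6p - 123.
Setting them equal: 96 - 3p = 6p - 123 → 219 = 9p, so p = 73/3 ≈ 24.3333 and q = 23.
Δp = 24.3333 − 27 = -2.67.

-2.67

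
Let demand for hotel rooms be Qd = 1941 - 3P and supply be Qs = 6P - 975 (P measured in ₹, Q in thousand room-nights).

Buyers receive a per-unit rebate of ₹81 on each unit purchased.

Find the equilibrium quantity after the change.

Before the shock: 1941 - 3P = 6P - 975 ⇒ 2916 = 9P ⇒ P = 324, Q = 969.
Since buyers' out-of-pocket price is the market price minus the rebate, the effective demand curve becomes Qd = 2184 - 3P.
Equate the new curves: 2184 - 3P = 6P - 975, giving 3159 = 9P, P = 351, Q = 1131.

1131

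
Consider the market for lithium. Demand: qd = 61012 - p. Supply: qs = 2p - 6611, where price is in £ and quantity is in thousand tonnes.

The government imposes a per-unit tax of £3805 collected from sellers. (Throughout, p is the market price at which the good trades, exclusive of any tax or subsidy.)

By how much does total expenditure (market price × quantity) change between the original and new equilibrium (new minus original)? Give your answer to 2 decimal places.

+33974422.22

Solve the original market: 61012 - p = 2p - 6611, hence p = 22541 and q = 38471.
Since sellers keep the price net of the tax, the effective supply curve becomes qs = 2p - 14221.
Equate the new curves: 61012 - p = 2p - 14221, giving 75233 = 3p, p = 75233/3 ≈ 25077.6667, q = 107803/3 ≈ 35934.3333.
Expenditure moves from 22541×38471 = 867174811 to 25077.6667×35934.3333 = 901149233.2222; change = +33974422.22.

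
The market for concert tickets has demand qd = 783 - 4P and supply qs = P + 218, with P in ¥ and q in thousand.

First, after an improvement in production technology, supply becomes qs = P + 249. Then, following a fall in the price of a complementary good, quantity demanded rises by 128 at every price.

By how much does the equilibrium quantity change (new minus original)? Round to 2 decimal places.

+50.40

Solve the original market: 783 - 4P = P + 218, hence P = 113 and q = 331.
The shock moves the curves to qd = 911 - 4P and qs = P + 249.
Setting them equal: 911 - 4P = P + 249 → 662 = 5P, so P = 132.4 and q = 381.4.
Δq = 381.4 − 331 = +50.40.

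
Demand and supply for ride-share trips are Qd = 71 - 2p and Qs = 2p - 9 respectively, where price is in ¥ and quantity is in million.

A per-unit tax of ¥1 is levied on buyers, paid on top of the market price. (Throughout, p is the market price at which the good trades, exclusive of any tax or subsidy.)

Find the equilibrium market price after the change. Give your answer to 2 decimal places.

19.50

Before the shock: 71 - 2p = 2p - 9 ⇒ 80 = 4p ⇒ p = 20, Q = 31.
Since buyers pay the price plus the tax, the effective demand curve becomes Qd = 69 - 2p.
Clearing the new market: 69 - 2p = 2p - 9, so p = 19.5 and Q = 30.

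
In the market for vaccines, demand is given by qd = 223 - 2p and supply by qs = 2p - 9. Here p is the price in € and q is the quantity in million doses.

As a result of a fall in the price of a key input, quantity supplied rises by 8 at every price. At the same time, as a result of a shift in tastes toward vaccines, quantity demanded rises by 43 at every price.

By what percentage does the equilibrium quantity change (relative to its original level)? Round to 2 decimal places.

Before the shock: 223 - 2p = 2p - 9 ⇒ 232 = 4p ⇒ p = 58, q = 107.
The new curves are qd = 266 - 2p (demand) and qs = 2p - 1 (supply).
New equilibrium: 266 - 2p = 2p - 1 ⇒ 267 = 4p ⇒ p = 66.75, q = 132.5.
%Δq = (132.5 − 107) / 107 × 100 = +23.83%.

+23.83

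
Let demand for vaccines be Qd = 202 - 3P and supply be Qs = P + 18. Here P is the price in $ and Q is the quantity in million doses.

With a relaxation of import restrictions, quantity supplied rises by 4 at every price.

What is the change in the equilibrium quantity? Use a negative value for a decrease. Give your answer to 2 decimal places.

+3.00

Before the shock: 202 - 3P = P + 18 ⇒ 184 = 4P ⇒ P = 46, Q = 64.
The new curves are Qd = 202 - 3P (demand) and Qs = P + 22 (supply).
Clearing the new market: 202 - 3P = P + 22, so P = 45 and Q = 67.
ΔQ = 67 − 64 = +3.00.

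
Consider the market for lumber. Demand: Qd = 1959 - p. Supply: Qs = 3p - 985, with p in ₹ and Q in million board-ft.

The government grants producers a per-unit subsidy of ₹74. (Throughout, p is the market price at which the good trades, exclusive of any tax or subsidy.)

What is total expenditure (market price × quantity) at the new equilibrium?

Before the shock: 1959 - p = 3p - 985 ⇒ 2944 = 4p ⇒ p = 736, Q = 1223.
Since sellers receive the price plus the subsidy, the effective supply curve becomes Qs = 3p - 763.
Setting them equal: 1959 - p = 3p - 763 → 2722 = 4p, so p = 680.5 and Q = 1278.5.
New expenditure = 680.5 × 1278.5 = 870019.25.

870019.25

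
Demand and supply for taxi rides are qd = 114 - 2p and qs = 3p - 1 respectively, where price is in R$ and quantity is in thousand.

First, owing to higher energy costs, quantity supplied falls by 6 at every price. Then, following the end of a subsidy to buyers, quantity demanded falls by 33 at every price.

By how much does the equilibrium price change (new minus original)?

Initially, 114 - 2p = 3p - 1, so 115 = 5p and p = 23, q = 68.
The new curves are qd = 81 - 2p (demand) and qs = 3p - 7 (supply).
Equate the new curves: 81 - 2p = 3p - 7, giving 88 = 5p, p = 17.6, q = 45.8.
Δp = 17.6 − 23 = -5.4.

-5.4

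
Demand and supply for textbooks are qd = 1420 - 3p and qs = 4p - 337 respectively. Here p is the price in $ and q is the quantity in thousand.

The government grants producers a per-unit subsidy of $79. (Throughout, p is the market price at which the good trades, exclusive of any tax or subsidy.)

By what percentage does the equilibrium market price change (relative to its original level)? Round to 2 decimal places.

-17.99

Solve the original market: 1420 - 3p = 4p - 337, hence p = 251 and q = 667.
Since sellers receive the price plus the subsidy, the effective supply curve becomes qs = 4p - 21.
Setting them equal: 1420 - 3p = 4p - 21 → 1441 = 7p, so p = 1441/7 ≈ 205.8571 and q = 5617/7 ≈ 802.4286.
%Δp = (205.8571 − 251) / 251 × 100 = -17.99%.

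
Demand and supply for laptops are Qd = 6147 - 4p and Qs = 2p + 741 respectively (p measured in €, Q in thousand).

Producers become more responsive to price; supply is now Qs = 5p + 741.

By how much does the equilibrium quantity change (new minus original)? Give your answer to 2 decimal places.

+1201.33

Before the shock: 6147 - 4p = 2p + 741 ⇒ 5406 = 6p ⇒ p = 901, Q = 2543.
The shock moves the curves to Qd = 6147 - 4p and Qs = 5p + 741.
Setting them equal: 6147 - 4p = 5p + 741 → 5406 = 9p, so p = 1802/3 ≈ 600.6667 and Q = 11233/3 ≈ 3744.3333.
ΔQ = 3744.3333 − 2543 = +1201.33.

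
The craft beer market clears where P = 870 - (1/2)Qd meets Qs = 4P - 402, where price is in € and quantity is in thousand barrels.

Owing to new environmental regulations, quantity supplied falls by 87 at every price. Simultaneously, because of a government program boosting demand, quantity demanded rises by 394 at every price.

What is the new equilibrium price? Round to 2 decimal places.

437.17

Original equilibrium: 1740 - 2P = 4P - 402 gives 2142 = 6P, so P = 357 and Q = 1026.
The new curves are Qd = 2134 - 2P (demand) and Qs = 4P - 489 (supply).
Equate the new curves: 2134 - 2P = 4P - 489, giving 2623 = 6P, P = 2623/6 ≈ 437.1667, Q = 3779/3 ≈ 1259.6667.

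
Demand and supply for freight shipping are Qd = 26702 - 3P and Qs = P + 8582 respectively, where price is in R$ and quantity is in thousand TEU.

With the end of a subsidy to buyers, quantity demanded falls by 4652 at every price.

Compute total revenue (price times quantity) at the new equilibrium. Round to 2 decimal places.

40232283.00

Solve the original market: 26702 - 3P = P + 8582, hence P = 4530 and Q = 13112.
With the change applied: demand Qd = 22050 - 3P, supply Qs = P + 8582.
New equilibrium: 22050 - 3P = P + 8582 ⇒ 13468 = 4P ⇒ P = 3367, Q = 11949.
New expenditure = 3367 × 11949 = 40232283.00.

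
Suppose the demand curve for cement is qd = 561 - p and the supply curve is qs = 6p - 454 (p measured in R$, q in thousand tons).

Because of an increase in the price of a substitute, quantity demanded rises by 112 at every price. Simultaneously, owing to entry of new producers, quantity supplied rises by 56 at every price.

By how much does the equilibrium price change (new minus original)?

+8

Initially, 561 - p = 6p - 454, so 1015 = 7p and p = 145, q = 416.
The shock moves the curves to qd = 673 - p and qs = 6p - 398.
Clearing the new market: 673 - p = 6p - 398, so p = 153 and q = 520.
Δp = 153 − 145 = +8.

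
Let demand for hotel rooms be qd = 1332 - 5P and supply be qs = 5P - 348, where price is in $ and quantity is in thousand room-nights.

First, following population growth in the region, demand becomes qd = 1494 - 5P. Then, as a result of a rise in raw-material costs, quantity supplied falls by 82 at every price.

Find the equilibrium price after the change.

192.4

Before the shock: 1332 - 5P = 5P - 348 ⇒ 1680 = 10P ⇒ P = 168, q = 492.
The new curves are qd = 1494 - 5P (demand) and qs = 5P - 430 (supply).
New equilibrium: 1494 - 5P = 5P - 430 ⇒ 1924 = 10P ⇒ P = 192.4, q = 532.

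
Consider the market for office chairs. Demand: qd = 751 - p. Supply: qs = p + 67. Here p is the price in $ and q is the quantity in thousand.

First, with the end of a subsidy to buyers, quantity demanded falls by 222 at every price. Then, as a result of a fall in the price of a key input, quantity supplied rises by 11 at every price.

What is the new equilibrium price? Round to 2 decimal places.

225.50

Original equilibrium: 751 - p = p + 67 gives 684 = 2p, so p = 342 and q = 409.
After the shift, demand is qd = 529 - p and supply is qs = p + 78.
New equilibrium: 529 - p = p + 78 ⇒ 451 = 2p ⇒ p = 225.5, q = 303.5.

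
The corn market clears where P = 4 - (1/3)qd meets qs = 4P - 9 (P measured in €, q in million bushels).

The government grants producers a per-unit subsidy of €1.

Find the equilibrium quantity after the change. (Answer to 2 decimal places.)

4.71

Solve the original market: 12 - 3P = 4P - 9, hence P = 3 and q = 3.
Since sellers receive the price plus the subsidy, the effective supply curve becomes qs = 4P - 5.
Equate the new curves: 12 - 3P = 4P - 5, giving 17 = 7P, P = 17/7 ≈ 2.4286, q = 33/7 ≈ 4.7143.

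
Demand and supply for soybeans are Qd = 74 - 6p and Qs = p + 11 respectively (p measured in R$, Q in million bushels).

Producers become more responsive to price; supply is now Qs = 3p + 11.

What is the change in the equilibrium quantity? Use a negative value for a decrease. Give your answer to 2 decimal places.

+12.00

Initially, 74 - 6p = p + 11, so 63 = 7p and p = 9, Q = 20.
The shock moves the curves to Qd = 74 - 6p and Qs = 3p + 11.
Equate the new curves: 74 - 6p = 3p + 11, giving 63 = 9p, p = 7, Q = 32.
ΔQ = 32 − 20 = +12.00.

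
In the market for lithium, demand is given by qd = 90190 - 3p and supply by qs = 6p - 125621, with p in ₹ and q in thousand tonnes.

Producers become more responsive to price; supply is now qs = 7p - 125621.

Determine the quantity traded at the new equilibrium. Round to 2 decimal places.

25446.70

Solve the original market: 90190 - 3p = 6p - 125621, hence p = 23979 and q = 18253.
After the shift, demand is qd = 90190 - 3p and supply is qs = 7p - 125621.
New equilibrium: 90190 - 3p = 7p - 125621 ⇒ 215811 = 10p ⇒ p = 21581.1, q = 25446.7.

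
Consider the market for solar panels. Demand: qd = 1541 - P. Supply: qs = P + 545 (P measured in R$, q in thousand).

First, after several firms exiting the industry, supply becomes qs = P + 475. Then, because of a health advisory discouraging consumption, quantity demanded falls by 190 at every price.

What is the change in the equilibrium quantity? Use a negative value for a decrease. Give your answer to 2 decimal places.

-130.00

Solve the original market: 1541 - P = P + 545, hence P = 498 and q = 1043.
The shock moves the curves to qd = 1351 - P and qs = P + 475.
Clearing the new market: 1351 - P = P + 475, so P = 438 and q = 913.
Δq = 913 − 1043 = -130.00.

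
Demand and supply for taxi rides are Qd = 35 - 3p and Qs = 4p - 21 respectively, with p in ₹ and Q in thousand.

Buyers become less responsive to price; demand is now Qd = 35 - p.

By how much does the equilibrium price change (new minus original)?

Original equilibrium: 35 - 3p = 4p - 21 gives 56 = 7p, so p = 8 and Q = 11.
The shock moves the curves to Qd = 35 - p and Qs = 4p - 21.
Setting them equal: 35 - p = 4p - 21 → 56 = 5p, so p = 11.2 and Q = 23.8.
Δp = 11.2 − 8 = +3.2.

+3.2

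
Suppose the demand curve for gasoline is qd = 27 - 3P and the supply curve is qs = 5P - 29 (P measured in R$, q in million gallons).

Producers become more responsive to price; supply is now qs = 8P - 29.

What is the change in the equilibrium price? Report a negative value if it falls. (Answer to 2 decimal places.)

-1.91

Before the shock: 27 - 3P = 5P - 29 ⇒ 56 = 8P ⇒ P = 7, q = 6.
The new curves are qd = 27 - 3P (demand) and qs = 8P - 29 (supply).
Clearing the new market: 27 - 3P = 8P - 29, so P = 56/11 ≈ 5.0909 and q = 129/11 ≈ 11.7273.
ΔP = 5.0909 − 7 = -1.91.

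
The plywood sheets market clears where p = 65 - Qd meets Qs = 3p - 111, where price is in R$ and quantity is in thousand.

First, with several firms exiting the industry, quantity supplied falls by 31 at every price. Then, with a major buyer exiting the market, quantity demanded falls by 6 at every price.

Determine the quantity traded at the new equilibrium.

Before the shock: 65 - p = 3p - 111 ⇒ 176 = 4p ⇒ p = 44, Q = 21.
With the change applied: demand Qd = 59 - p, supply Qs = 3p - 142.
Equate the new curves: 59 - p = 3p - 142, giving 201 = 4p, p = 50.25, Q = 8.75.

8.75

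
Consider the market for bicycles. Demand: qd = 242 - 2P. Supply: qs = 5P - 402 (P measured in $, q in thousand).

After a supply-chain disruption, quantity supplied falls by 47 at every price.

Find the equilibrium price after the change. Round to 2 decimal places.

98.71

Initially, 242 - 2P = 5P - 402, so 644 = 7P and P = 92, q = 58.
The new curves are qd = 242 - 2P (demand) and qs = 5P - 449 (supply).
New equilibrium: 242 - 2P = 5P - 449 ⇒ 691 = 7P ⇒ P = 691/7 ≈ 98.7143, q = 312/7 ≈ 44.5714.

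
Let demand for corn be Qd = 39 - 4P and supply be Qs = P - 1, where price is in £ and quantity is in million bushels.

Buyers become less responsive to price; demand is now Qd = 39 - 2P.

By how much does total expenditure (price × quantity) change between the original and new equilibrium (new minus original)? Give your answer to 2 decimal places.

Before the shock: 39 - 4P = P - 1 ⇒ 40 = 5P ⇒ P = 8, Q = 7.
After the shift, demand is Qd = 39 - 2P and supply is Qs = P - 1.
Equate the new curves: 39 - 2P = P - 1, giving 40 = 3P, P = 40/3 ≈ 13.3333, Q = 37/3 ≈ 12.3333.
Expenditure moves from 8×7 = 56 to 13.3333×12.3333 = 164.4444; change = +108.44.

+108.44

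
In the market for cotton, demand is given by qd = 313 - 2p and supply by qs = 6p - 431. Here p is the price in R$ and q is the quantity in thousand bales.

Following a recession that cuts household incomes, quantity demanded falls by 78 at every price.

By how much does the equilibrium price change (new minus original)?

Original equilibrium: 313 - 2p = 6p - 431 gives 744 = 8p, so p = 93 and q = 127.
The shock moves the curves to qd = 235 - 2p and qs = 6p - 431.
New equilibrium: 235 - 2p = 6p - 431 ⇒ 666 = 8p ⇒ p = 83.25, q = 68.5.
Δp = 83.25 − 93 = -9.75.

-9.75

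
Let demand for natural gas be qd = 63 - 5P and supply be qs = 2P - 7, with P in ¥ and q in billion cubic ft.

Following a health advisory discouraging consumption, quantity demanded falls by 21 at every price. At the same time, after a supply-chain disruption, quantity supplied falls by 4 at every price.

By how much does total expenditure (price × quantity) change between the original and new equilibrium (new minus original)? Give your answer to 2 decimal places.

-98.63

Solve the original market: 63 - 5P = 2P - 7, hence P = 10 and q = 13.
With the change applied: demand qd = 42 - 5P, supply qs = 2P - 11.
Setting them equal: 42 - 5P = 2P - 11 → 53 = 7P, so P = 53/7 ≈ 7.5714 and q = 29/7 ≈ 4.1429.
Expenditure moves from 10×13 = 130 to 7.5714×4.1429 = 31.3673; change = -98.63.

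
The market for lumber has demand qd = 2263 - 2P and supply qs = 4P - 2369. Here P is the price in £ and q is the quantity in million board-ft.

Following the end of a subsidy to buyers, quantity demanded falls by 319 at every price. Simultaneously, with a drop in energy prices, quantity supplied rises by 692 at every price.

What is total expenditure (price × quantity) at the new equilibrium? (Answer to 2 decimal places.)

Initially, 2263 - 2P = 4P - 2369, so 4632 = 6P and P = 772, q = 719.
After the shift, demand is qd = 1944 - 2P and supply is qs = 4P - 1677.
Setting them equal: 1944 - 2P = 4P - 1677 → 3621 = 6P, so P = 603.5 and q = 737.
New expenditure = 603.5 × 737 = 444779.50.

444779.50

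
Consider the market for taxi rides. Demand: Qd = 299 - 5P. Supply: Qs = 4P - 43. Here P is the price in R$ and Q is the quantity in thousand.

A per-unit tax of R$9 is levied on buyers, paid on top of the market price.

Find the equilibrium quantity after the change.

Solve the original market: 299 - 5P = 4P - 43, hence P = 38 and Q = 109.
Since buyers pay the price plus the tax, the effective demand curve becomes Qd = 254 - 5P.
Equate the new curves: 254 - 5P = 4P - 43, giving 297 = 9P, P = 33, Q = 89.

89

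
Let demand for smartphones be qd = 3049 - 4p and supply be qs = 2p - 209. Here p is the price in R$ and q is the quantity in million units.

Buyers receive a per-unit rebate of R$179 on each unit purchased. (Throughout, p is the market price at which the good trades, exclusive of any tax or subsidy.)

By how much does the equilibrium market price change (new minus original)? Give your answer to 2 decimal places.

Original equilibrium: 3049 - 4p = 2p - 209 gives 3258 = 6p, so p = 543 and q = 877.
Since buyers' out-of-pocket price is the market price minus the rebate, the effective demand curve becomes qd = 3765 - 4p.
Setting them equal: 3765 - 4p = 2p - 209 → 3974 = 6p, so p = 1987/3 ≈ 662.3333 and q = 3347/3 ≈ 1115.6667.
Δp = 662.3333 − 543 = +119.33.

+119.33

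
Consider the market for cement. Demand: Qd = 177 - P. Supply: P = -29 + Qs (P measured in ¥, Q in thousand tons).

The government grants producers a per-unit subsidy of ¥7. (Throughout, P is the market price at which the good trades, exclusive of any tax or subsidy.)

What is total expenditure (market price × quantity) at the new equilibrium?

7508.25

Original equilibrium: 177 - P = P + 29 gives 148 = 2P, so P = 74 and Q = 103.
Since sellers receive the price plus the subsidy, the effective supply curve becomes Qs = P + 36.
Setting them equal: 177 - P = P + 36 → 141 = 2P, so P = 70.5 and Q = 106.5.
New expenditure = 70.5 × 106.5 = 7508.25.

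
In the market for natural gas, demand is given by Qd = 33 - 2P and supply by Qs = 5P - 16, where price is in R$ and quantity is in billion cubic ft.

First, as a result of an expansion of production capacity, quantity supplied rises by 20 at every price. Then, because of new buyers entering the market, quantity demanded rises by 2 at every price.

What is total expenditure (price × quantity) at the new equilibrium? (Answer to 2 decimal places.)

Original equilibrium: 33 - 2P = 5P - 16 gives 49 = 7P, so P = 7 and Q = 19.
With the change applied: demand Qd = 35 - 2P, supply Qs = 5P + 4.
Equate the new curves: 35 - 2P = 5P + 4, giving 31 = 7P, P = 31/7 ≈ 4.4286, Q = 183/7 ≈ 26.1429.
New expenditure = 4.4286 × 26.1429 = 115.78.

115.78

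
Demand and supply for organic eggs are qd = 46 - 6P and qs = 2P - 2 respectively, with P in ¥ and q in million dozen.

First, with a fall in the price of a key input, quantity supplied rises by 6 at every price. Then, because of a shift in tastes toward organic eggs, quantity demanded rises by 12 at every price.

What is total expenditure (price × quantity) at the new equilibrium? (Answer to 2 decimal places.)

Solve the original market: 46 - 6P = 2P - 2, hence P = 6 and q = 10.
With the change applied: demand qd = 58 - 6P, supply qs = 2P + 4.
Equate the new curves: 58 - 6P = 2P + 4, giving 54 = 8P, P = 6.75, q = 17.5.
New expenditure = 6.75 × 17.5 = 118.13.

118.13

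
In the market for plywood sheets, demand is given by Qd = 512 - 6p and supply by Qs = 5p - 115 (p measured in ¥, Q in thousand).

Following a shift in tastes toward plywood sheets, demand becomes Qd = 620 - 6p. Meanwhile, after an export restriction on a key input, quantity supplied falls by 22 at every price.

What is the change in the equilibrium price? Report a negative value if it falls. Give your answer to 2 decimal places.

+11.82

Solve the original market: 512 - 6p = 5p - 115, hence p = 57 and Q = 170.
After the shift, demand is Qd = 620 - 6p and supply is Qs = 5p - 137.
Setting them equal: 620 - 6p = 5p - 137 → 757 = 11p, so p = 757/11 ≈ 68.8182 and Q = 2278/11 ≈ 207.0909.
Δp = 68.8182 − 57 = +11.82.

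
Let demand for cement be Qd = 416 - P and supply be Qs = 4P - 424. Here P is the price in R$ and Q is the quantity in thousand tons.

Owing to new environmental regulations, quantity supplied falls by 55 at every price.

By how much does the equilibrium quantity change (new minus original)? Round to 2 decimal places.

Before the shock: 416 - P = 4P - 424 ⇒ 840 = 5P ⇒ P = 168, Q = 248.
After the shift, demand is Qd = 416 - P and supply is Qs = 4P - 479.
New equilibrium: 416 - P = 4P - 479 ⇒ 895 = 5P ⇒ P = 179, Q = 237.
ΔQ = 237 − 248 = -11.00.

-11.00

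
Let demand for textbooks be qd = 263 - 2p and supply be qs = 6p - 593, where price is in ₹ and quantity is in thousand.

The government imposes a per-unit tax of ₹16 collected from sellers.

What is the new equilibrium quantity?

25

Original equilibrium: 263 - 2p = 6p - 593 gives 856 = 8p, so p = 107 and q = 49.
Since sellers keep the price net of the tax, the effective supply curve becomes qs = 6p - 689.
New equilibrium: 263 - 2p = 6p - 689 ⇒ 952 = 8p ⇒ p = 119, q = 25.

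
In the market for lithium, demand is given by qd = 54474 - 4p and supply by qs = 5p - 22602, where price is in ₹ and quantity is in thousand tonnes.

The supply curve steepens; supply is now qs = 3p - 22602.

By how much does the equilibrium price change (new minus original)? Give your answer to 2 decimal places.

+2446.86

Solve the original market: 54474 - 4p = 5p - 22602, hence p = 8564 and q = 20218.
After the shift, demand is qd = 54474 - 4p and supply is qs = 3p - 22602.
New equilibrium: 54474 - 4p = 3p - 22602 ⇒ 77076 = 7p ⇒ p = 77076/7 ≈ 11010.8571, q = 73014/7 ≈ 10430.5714.
Δp = 11010.8571 − 8564 = +2446.86.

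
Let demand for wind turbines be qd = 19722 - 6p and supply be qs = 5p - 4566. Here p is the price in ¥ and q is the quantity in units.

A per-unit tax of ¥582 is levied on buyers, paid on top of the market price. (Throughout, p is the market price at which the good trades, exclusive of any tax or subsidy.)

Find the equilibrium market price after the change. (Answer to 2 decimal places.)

Original equilibrium: 19722 - 6p = 5p - 4566 gives 24288 = 11p, so p = 2208 and q = 6474.
Since buyers pay the price plus the tax, the effective demand curve becomes qd = 16230 - 6p.
Clearing the new market: 16230 - 6p = 5p - 4566, so p = 20796/11 ≈ 1890.5455 and q = 53754/11 ≈ 4886.7273.

1890.55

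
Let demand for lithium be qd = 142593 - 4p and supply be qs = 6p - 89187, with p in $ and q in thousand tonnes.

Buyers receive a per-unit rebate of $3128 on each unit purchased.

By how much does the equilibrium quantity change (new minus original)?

Solve the original market: 142593 - 4p = 6p - 89187, hence p = 23178 and q = 49881.
Since buyers' out-of-pocket price is the market price minus the rebate, the effective demand curve becomes qd = 155105 - 4p.
Equate the new curves: 155105 - 4p = 6p - 89187, giving 244292 = 10p, p = 24429.2, q = 57388.2.
Δq = 57388.2 − 49881 = +7507.2.

+7507.2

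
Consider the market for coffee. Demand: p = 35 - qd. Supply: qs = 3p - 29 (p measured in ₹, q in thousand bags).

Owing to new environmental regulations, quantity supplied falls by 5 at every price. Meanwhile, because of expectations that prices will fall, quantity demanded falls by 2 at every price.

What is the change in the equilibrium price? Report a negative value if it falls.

Before the shock: 35 - p = 3p - 29 ⇒ 64 = 4p ⇒ p = 16, q = 19.
With the change applied: demand qd = 33 - p, supply qs = 3p - 34.
Clearing the new market: 33 - p = 3p - 34, so p = 16.75 and q = 16.25.
Δp = 16.75 − 16 = +0.75.

+0.75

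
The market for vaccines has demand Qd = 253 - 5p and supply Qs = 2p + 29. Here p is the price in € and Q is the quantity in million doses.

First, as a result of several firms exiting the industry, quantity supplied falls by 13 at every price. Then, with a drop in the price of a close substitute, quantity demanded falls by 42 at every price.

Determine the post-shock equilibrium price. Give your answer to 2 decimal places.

27.86

Initially, 253 - 5p = 2p + 29, so 224 = 7p and p = 32, Q = 93.
With the change applied: demand Qd = 211 - 5p, supply Qs = 2p + 16.
New equilibrium: 211 - 5p = 2p + 16 ⇒ 195 = 7p ⇒ p = 195/7 ≈ 27.8571, Q = 502/7 ≈ 71.7143.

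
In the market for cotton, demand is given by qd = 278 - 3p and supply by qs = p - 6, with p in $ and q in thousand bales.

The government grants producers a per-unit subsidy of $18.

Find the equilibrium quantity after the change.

78.5

Original equilibrium: 278 - 3p = p - 6 gives 284 = 4p, so p = 71 and q = 65.
Since sellers receive the price plus the subsidy, the effective supply curve becomes qs = p + 12.
New equilibrium: 278 - 3p = p + 12 ⇒ 266 = 4p ⇒ p = 66.5, q = 78.5.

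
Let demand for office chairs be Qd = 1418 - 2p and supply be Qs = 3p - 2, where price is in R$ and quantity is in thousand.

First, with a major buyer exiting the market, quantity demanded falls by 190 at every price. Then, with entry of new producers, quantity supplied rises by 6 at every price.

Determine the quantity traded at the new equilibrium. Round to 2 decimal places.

Initially, 1418 - 2p = 3p - 2, so 1420 = 5p and p = 284, Q = 850.
The shock moves the curves to Qd = 1228 - 2p and Qs = 3p + 4.
New equilibrium: 1228 - 2p = 3p + 4 ⇒ 1224 = 5p ⇒ p = 244.8, Q = 738.4.

738.40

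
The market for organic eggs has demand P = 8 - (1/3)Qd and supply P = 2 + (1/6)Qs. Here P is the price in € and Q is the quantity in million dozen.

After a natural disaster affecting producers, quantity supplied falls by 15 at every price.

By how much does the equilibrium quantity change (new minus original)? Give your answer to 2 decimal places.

-5.00

Solve the original market: 24 - 3P = 6P - 12, hence P = 4 and Q = 12.
The new curves are Qd = 24 - 3P (demand) and Qs = 6P - 27 (supply).
New equilibrium: 24 - 3P = 6P - 27 ⇒ 51 = 9P ⇒ P = 17/3 ≈ 5.6667, Q = 7.
ΔQ = 7 − 12 = -5.00.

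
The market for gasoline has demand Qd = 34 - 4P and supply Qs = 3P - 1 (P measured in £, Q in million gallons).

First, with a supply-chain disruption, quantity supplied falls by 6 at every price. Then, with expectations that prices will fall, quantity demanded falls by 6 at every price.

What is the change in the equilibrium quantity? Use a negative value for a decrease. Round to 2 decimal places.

Before the shock: 34 - 4P = 3P - 1 ⇒ 35 = 7P ⇒ P = 5, Q = 14.
With the change applied: demand Qd = 28 - 4P, supply Qs = 3P - 7.
New equilibrium: 28 - 4P = 3P - 7 ⇒ 35 = 7P ⇒ P = 5, Q = 8.
ΔQ = 8 − 14 = -6.00.

-6.00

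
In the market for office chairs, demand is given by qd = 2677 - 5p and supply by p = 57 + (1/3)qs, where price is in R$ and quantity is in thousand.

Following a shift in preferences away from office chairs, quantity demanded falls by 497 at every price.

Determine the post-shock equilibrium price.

Initially, 2677 - 5p = 3p - 171, so 2848 = 8p and p = 356, q = 897.
The shock moves the curves to qd = 2180 - 5p and qs = 3p - 171.
Equate the new curves: 2180 - 5p = 3p - 171, giving 2351 = 8p, p = 293.875, q = 710.625.

293.875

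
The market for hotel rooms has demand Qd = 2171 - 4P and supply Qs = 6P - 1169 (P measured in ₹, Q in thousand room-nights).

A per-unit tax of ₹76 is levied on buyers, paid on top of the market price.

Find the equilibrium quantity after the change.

Before the shock: 2171 - 4P = 6P - 1169 ⇒ 3340 = 10P ⇒ P = 334, Q = 835.
Since buyers pay the price plus the tax, the effective demand curve becomes Qd = 1867 - 4P.
Setting them equal: 1867 - 4P = 6P - 1169 → 3036 = 10P, so P = 303.6 and Q = 652.6.

652.6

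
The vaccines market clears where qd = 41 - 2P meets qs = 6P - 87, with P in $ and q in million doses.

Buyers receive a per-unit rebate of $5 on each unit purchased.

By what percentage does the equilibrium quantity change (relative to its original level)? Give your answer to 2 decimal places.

+83.33

Initially, 41 - 2P = 6P - 87, so 128 = 8P and P = 16, q = 9.
Since buyers' out-of-pocket price is the market price minus the rebate, the effective demand curve becomes qd = 51 - 2P.
Clearing the new market: 51 - 2P = 6P - 87, so P = 17.25 and q = 16.5.
%Δq = (16.5 − 9) / 9 × 100 = +83.33%.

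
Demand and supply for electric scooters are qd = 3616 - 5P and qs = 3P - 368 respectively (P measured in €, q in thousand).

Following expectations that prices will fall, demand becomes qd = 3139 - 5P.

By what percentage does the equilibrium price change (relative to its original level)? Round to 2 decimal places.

Initially, 3616 - 5P = 3P - 368, so 3984 = 8P and P = 498, q = 1126.
After the shift, demand is qd = 3139 - 5P and supply is qs = 3P - 368.
Setting them equal: 3139 - 5P = 3P - 368 → 3507 = 8P, so P = 438.375 and q = 947.125.
%ΔP = (438.375 − 498) / 498 × 100 = -11.97%.

-11.97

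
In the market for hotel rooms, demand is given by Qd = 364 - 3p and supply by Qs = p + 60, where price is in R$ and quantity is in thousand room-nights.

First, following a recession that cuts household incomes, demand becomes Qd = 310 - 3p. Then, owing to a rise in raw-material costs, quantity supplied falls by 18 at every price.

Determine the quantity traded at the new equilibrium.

Solve the original market: 364 - 3p = p + 60, hence p = 76 and Q = 136.
After the shift, demand is Qd = 310 - 3p and supply is Qs = p + 42.
Setting them equal: 310 - 3p = p + 42 → 268 = 4p, so p = 67 and Q = 109.

109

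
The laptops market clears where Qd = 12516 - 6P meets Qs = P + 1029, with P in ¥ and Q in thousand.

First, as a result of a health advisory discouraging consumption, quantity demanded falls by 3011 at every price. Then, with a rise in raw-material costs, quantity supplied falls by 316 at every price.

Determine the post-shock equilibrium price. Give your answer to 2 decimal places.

1256.00

Initially, 12516 - 6P = P + 1029, so 11487 = 7P and P = 1641, Q = 2670.
With the change applied: demand Qd = 9505 - 6P, supply Qs = P + 713.
Clearing the new market: 9505 - 6P = P + 713, so P = 1256 and Q = 1969.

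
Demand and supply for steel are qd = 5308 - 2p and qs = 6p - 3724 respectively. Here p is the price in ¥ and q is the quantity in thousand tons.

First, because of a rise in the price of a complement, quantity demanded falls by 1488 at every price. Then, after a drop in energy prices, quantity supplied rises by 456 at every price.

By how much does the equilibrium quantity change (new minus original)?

-1002

Solve the original market: 5308 - 2p = 6p - 3724, hence p = 1129 and q = 3050.
The shock moves the curves to qd = 3820 - 2p and qs = 6p - 3268.
New equilibrium: 3820 - 2p = 6p - 3268 ⇒ 7088 = 8p ⇒ p = 886, q = 2048.
Δq = 2048 − 3050 = -1002.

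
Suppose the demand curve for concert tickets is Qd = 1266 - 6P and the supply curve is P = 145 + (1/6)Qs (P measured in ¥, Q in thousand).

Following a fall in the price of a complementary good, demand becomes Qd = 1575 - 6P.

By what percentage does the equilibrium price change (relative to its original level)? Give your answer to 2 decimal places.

+14.47

Solve the original market: 1266 - 6P = 6P - 870, hence P = 178 and Q = 198.
With the change applied: demand Qd = 1575 - 6P, supply Qs = 6P - 870.
Setting them equal: 1575 - 6P = 6P - 870 → 2445 = 12P, so P = 203.75 and Q = 352.5.
%ΔP = (203.75 − 178) / 178 × 100 = +14.47%.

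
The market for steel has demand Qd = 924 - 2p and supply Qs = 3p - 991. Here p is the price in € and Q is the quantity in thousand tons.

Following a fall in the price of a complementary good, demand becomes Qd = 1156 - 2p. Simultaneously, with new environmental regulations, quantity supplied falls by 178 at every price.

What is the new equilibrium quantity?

226

Original equilibrium: 924 - 2p = 3p - 991 gives 1915 = 5p, so p = 383 and Q = 158.
The shock moves the curves to Qd = 1156 - 2p and Qs = 3p - 1169.
Equate the new curves: 1156 - 2p = 3p - 1169, giving 2325 = 5p, p = 465, Q = 226.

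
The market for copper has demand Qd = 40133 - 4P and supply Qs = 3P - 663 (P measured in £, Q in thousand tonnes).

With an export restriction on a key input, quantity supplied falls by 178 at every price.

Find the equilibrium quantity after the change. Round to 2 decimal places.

Original equilibrium: 40133 - 4P = 3P - 663 gives 40796 = 7P, so P = 5828 and Q = 16821.
The shock moves the curves to Qd = 40133 - 4P and Qs = 3P - 841.
New equilibrium: 40133 - 4P = 3P - 841 ⇒ 40974 = 7P ⇒ P = 40974/7 ≈ 5853.4286, Q = 117035/7 ≈ 16719.2857.

16719.29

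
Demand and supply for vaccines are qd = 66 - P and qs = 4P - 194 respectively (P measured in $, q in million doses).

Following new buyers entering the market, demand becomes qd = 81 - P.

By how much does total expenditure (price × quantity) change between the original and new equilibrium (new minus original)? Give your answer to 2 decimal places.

Before the shock: 66 - P = 4P - 194 ⇒ 260 = 5P ⇒ P = 52, q = 14.
The new curves are qd = 81 - P (demand) and qs = 4P - 194 (supply).
Clearing the new market: 81 - P = 4P - 194, so P = 55 and q = 26.
Expenditure moves from 52×14 = 728 to 55×26 = 1430; change = +702.00.

+702.00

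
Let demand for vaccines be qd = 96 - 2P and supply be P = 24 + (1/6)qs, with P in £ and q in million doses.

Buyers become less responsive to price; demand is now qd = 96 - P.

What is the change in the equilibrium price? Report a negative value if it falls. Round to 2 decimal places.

Before the shock: 96 - 2P = 6P - 144 ⇒ 240 = 8P ⇒ P = 30, q = 36.
After the shift, demand is qd = 96 - P and supply is qs = 6P - 144.
New equilibrium: 96 - P = 6P - 144 ⇒ 240 = 7P ⇒ P = 240/7 ≈ 34.2857, q = 432/7 ≈ 61.7143.
ΔP = 34.2857 − 30 = +4.29.

+4.29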